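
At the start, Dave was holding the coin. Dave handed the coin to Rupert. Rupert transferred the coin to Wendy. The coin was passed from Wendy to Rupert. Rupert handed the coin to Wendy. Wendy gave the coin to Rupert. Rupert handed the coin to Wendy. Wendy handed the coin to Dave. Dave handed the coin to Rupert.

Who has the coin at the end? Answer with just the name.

Answer: Rupert

Derivation:
Tracking the coin through each event:
Start: Dave has the coin.
After event 1: Rupert has the coin.
After event 2: Wendy has the coin.
After event 3: Rupert has the coin.
After event 4: Wendy has the coin.
After event 5: Rupert has the coin.
After event 6: Wendy has the coin.
After event 7: Dave has the coin.
After event 8: Rupert has the coin.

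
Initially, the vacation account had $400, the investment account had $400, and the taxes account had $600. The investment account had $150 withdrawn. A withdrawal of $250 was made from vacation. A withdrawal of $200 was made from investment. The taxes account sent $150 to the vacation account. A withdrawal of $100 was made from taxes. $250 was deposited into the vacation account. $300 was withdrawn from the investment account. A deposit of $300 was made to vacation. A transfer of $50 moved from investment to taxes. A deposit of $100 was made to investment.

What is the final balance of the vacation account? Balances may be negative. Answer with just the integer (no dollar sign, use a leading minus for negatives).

Tracking account balances step by step:
Start: vacation=400, investment=400, taxes=600
Event 1 (withdraw 150 from investment): investment: 400 - 150 = 250. Balances: vacation=400, investment=250, taxes=600
Event 2 (withdraw 250 from vacation): vacation: 400 - 250 = 150. Balances: vacation=150, investment=250, taxes=600
Event 3 (withdraw 200 from investment): investment: 250 - 200 = 50. Balances: vacation=150, investment=50, taxes=600
Event 4 (transfer 150 taxes -> vacation): taxes: 600 - 150 = 450, vacation: 150 + 150 = 300. Balances: vacation=300, investment=50, taxes=450
Event 5 (withdraw 100 from taxes): taxes: 450 - 100 = 350. Balances: vacation=300, investment=50, taxes=350
Event 6 (deposit 250 to vacation): vacation: 300 + 250 = 550. Balances: vacation=550, investment=50, taxes=350
Event 7 (withdraw 300 from investment): investment: 50 - 300 = -250. Balances: vacation=550, investment=-250, taxes=350
Event 8 (deposit 300 to vacation): vacation: 550 + 300 = 850. Balances: vacation=850, investment=-250, taxes=350
Event 9 (transfer 50 investment -> taxes): investment: -250 - 50 = -300, taxes: 350 + 50 = 400. Balances: vacation=850, investment=-300, taxes=400
Event 10 (deposit 100 to investment): investment: -300 + 100 = -200. Balances: vacation=850, investment=-200, taxes=400

Final balance of vacation: 850

Answer: 850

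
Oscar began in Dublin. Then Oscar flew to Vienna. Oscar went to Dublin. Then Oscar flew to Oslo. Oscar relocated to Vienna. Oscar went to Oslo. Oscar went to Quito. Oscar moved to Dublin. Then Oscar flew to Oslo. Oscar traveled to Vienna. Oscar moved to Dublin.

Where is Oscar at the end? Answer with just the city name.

Answer: Dublin

Derivation:
Tracking Oscar's location:
Start: Oscar is in Dublin.
After move 1: Dublin -> Vienna. Oscar is in Vienna.
After move 2: Vienna -> Dublin. Oscar is in Dublin.
After move 3: Dublin -> Oslo. Oscar is in Oslo.
After move 4: Oslo -> Vienna. Oscar is in Vienna.
After move 5: Vienna -> Oslo. Oscar is in Oslo.
After move 6: Oslo -> Quito. Oscar is in Quito.
After move 7: Quito -> Dublin. Oscar is in Dublin.
After move 8: Dublin -> Oslo. Oscar is in Oslo.
After move 9: Oslo -> Vienna. Oscar is in Vienna.
After move 10: Vienna -> Dublin. Oscar is in Dublin.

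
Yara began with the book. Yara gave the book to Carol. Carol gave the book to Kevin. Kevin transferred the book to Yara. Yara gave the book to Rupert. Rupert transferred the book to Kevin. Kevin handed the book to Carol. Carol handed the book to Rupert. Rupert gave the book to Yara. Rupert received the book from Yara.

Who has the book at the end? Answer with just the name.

Answer: Rupert

Derivation:
Tracking the book through each event:
Start: Yara has the book.
After event 1: Carol has the book.
After event 2: Kevin has the book.
After event 3: Yara has the book.
After event 4: Rupert has the book.
After event 5: Kevin has the book.
After event 6: Carol has the book.
After event 7: Rupert has the book.
After event 8: Yara has the book.
After event 9: Rupert has the book.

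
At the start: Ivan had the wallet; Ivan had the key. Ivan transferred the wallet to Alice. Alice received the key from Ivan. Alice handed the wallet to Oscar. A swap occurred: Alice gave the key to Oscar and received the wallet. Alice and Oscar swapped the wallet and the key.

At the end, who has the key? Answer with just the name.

Answer: Alice

Derivation:
Tracking all object holders:
Start: wallet:Ivan, key:Ivan
Event 1 (give wallet: Ivan -> Alice). State: wallet:Alice, key:Ivan
Event 2 (give key: Ivan -> Alice). State: wallet:Alice, key:Alice
Event 3 (give wallet: Alice -> Oscar). State: wallet:Oscar, key:Alice
Event 4 (swap key<->wallet: now key:Oscar, wallet:Alice). State: wallet:Alice, key:Oscar
Event 5 (swap wallet<->key: now wallet:Oscar, key:Alice). State: wallet:Oscar, key:Alice

Final state: wallet:Oscar, key:Alice
The key is held by Alice.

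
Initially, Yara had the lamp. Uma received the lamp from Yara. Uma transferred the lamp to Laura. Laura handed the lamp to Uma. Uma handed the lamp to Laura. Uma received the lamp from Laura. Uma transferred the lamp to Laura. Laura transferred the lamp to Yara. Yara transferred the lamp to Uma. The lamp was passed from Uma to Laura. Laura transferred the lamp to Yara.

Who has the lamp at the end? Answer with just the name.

Answer: Yara

Derivation:
Tracking the lamp through each event:
Start: Yara has the lamp.
After event 1: Uma has the lamp.
After event 2: Laura has the lamp.
After event 3: Uma has the lamp.
After event 4: Laura has the lamp.
After event 5: Uma has the lamp.
After event 6: Laura has the lamp.
After event 7: Yara has the lamp.
After event 8: Uma has the lamp.
After event 9: Laura has the lamp.
After event 10: Yara has the lamp.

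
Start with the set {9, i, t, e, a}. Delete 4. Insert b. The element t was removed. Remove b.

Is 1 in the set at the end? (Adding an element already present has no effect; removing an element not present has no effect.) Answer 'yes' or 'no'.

Answer: no

Derivation:
Tracking the set through each operation:
Start: {9, a, e, i, t}
Event 1 (remove 4): not present, no change. Set: {9, a, e, i, t}
Event 2 (add b): added. Set: {9, a, b, e, i, t}
Event 3 (remove t): removed. Set: {9, a, b, e, i}
Event 4 (remove b): removed. Set: {9, a, e, i}

Final set: {9, a, e, i} (size 4)
1 is NOT in the final set.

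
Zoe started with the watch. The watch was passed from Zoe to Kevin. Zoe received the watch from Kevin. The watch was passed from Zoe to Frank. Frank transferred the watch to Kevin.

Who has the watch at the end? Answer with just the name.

Answer: Kevin

Derivation:
Tracking the watch through each event:
Start: Zoe has the watch.
After event 1: Kevin has the watch.
After event 2: Zoe has the watch.
After event 3: Frank has the watch.
After event 4: Kevin has the watch.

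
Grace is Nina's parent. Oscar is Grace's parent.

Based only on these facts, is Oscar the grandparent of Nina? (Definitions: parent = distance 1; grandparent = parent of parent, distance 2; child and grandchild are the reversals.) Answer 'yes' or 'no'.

Answer: yes

Derivation:
Reconstructing the parent chain from the given facts:
  Oscar -> Grace -> Nina
(each arrow means 'parent of the next')
Positions in the chain (0 = top):
  position of Oscar: 0
  position of Grace: 1
  position of Nina: 2

Oscar is at position 0, Nina is at position 2; signed distance (j - i) = 2.
'grandparent' requires j - i = 2. Actual distance is 2, so the relation HOLDS.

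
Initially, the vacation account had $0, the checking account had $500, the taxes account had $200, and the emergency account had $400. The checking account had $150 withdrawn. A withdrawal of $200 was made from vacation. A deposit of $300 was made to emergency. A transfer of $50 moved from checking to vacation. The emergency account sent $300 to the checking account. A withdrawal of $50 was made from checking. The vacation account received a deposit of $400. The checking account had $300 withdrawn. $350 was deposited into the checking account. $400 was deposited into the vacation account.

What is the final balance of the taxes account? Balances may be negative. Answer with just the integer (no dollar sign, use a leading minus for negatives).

Tracking account balances step by step:
Start: vacation=0, checking=500, taxes=200, emergency=400
Event 1 (withdraw 150 from checking): checking: 500 - 150 = 350. Balances: vacation=0, checking=350, taxes=200, emergency=400
Event 2 (withdraw 200 from vacation): vacation: 0 - 200 = -200. Balances: vacation=-200, checking=350, taxes=200, emergency=400
Event 3 (deposit 300 to emergency): emergency: 400 + 300 = 700. Balances: vacation=-200, checking=350, taxes=200, emergency=700
Event 4 (transfer 50 checking -> vacation): checking: 350 - 50 = 300, vacation: -200 + 50 = -150. Balances: vacation=-150, checking=300, taxes=200, emergency=700
Event 5 (transfer 300 emergency -> checking): emergency: 700 - 300 = 400, checking: 300 + 300 = 600. Balances: vacation=-150, checking=600, taxes=200, emergency=400
Event 6 (withdraw 50 from checking): checking: 600 - 50 = 550. Balances: vacation=-150, checking=550, taxes=200, emergency=400
Event 7 (deposit 400 to vacation): vacation: -150 + 400 = 250. Balances: vacation=250, checking=550, taxes=200, emergency=400
Event 8 (withdraw 300 from checking): checking: 550 - 300 = 250. Balances: vacation=250, checking=250, taxes=200, emergency=400
Event 9 (deposit 350 to checking): checking: 250 + 350 = 600. Balances: vacation=250, checking=600, taxes=200, emergency=400
Event 10 (deposit 400 to vacation): vacation: 250 + 400 = 650. Balances: vacation=650, checking=600, taxes=200, emergency=400

Final balance of taxes: 200

Answer: 200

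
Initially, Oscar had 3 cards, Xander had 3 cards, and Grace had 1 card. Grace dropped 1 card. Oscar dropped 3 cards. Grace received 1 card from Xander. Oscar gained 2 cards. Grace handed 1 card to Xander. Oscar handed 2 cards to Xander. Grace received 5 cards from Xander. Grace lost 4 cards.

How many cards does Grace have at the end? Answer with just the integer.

Tracking counts step by step:
Start: Oscar=3, Xander=3, Grace=1
Event 1 (Grace -1): Grace: 1 -> 0. State: Oscar=3, Xander=3, Grace=0
Event 2 (Oscar -3): Oscar: 3 -> 0. State: Oscar=0, Xander=3, Grace=0
Event 3 (Xander -> Grace, 1): Xander: 3 -> 2, Grace: 0 -> 1. State: Oscar=0, Xander=2, Grace=1
Event 4 (Oscar +2): Oscar: 0 -> 2. State: Oscar=2, Xander=2, Grace=1
Event 5 (Grace -> Xander, 1): Grace: 1 -> 0, Xander: 2 -> 3. State: Oscar=2, Xander=3, Grace=0
Event 6 (Oscar -> Xander, 2): Oscar: 2 -> 0, Xander: 3 -> 5. State: Oscar=0, Xander=5, Grace=0
Event 7 (Xander -> Grace, 5): Xander: 5 -> 0, Grace: 0 -> 5. State: Oscar=0, Xander=0, Grace=5
Event 8 (Grace -4): Grace: 5 -> 1. State: Oscar=0, Xander=0, Grace=1

Grace's final count: 1

Answer: 1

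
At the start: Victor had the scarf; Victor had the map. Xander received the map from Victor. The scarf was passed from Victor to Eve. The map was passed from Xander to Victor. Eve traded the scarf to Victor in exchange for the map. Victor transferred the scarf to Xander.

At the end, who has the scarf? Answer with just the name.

Answer: Xander

Derivation:
Tracking all object holders:
Start: scarf:Victor, map:Victor
Event 1 (give map: Victor -> Xander). State: scarf:Victor, map:Xander
Event 2 (give scarf: Victor -> Eve). State: scarf:Eve, map:Xander
Event 3 (give map: Xander -> Victor). State: scarf:Eve, map:Victor
Event 4 (swap scarf<->map: now scarf:Victor, map:Eve). State: scarf:Victor, map:Eve
Event 5 (give scarf: Victor -> Xander). State: scarf:Xander, map:Eve

Final state: scarf:Xander, map:Eve
The scarf is held by Xander.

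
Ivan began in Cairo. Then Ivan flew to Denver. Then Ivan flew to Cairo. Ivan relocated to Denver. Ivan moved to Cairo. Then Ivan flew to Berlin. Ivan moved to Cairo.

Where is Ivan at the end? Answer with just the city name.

Tracking Ivan's location:
Start: Ivan is in Cairo.
After move 1: Cairo -> Denver. Ivan is in Denver.
After move 2: Denver -> Cairo. Ivan is in Cairo.
After move 3: Cairo -> Denver. Ivan is in Denver.
After move 4: Denver -> Cairo. Ivan is in Cairo.
After move 5: Cairo -> Berlin. Ivan is in Berlin.
After move 6: Berlin -> Cairo. Ivan is in Cairo.

Answer: Cairo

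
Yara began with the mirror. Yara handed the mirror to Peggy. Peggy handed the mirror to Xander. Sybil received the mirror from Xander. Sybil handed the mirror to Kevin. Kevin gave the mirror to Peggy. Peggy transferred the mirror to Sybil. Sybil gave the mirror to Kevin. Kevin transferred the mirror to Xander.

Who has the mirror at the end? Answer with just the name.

Tracking the mirror through each event:
Start: Yara has the mirror.
After event 1: Peggy has the mirror.
After event 2: Xander has the mirror.
After event 3: Sybil has the mirror.
After event 4: Kevin has the mirror.
After event 5: Peggy has the mirror.
After event 6: Sybil has the mirror.
After event 7: Kevin has the mirror.
After event 8: Xander has the mirror.

Answer: Xander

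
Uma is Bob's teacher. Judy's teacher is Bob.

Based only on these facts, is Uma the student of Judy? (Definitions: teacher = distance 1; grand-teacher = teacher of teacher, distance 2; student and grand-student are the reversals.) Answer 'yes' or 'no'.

Answer: no

Derivation:
Reconstructing the teacher chain from the given facts:
  Uma -> Bob -> Judy
(each arrow means 'teacher of the next')
Positions in the chain (0 = top):
  position of Uma: 0
  position of Bob: 1
  position of Judy: 2

Uma is at position 0, Judy is at position 2; signed distance (j - i) = 2.
'student' requires j - i = -1. Actual distance is 2, so the relation does NOT hold.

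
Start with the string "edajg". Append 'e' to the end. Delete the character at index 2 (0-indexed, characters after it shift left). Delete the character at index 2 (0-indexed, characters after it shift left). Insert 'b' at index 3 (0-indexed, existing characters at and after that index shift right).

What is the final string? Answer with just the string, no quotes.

Applying each edit step by step:
Start: "edajg"
Op 1 (append 'e'): "edajg" -> "edajge"
Op 2 (delete idx 2 = 'a'): "edajge" -> "edjge"
Op 3 (delete idx 2 = 'j'): "edjge" -> "edge"
Op 4 (insert 'b' at idx 3): "edge" -> "edgbe"

Answer: edgbe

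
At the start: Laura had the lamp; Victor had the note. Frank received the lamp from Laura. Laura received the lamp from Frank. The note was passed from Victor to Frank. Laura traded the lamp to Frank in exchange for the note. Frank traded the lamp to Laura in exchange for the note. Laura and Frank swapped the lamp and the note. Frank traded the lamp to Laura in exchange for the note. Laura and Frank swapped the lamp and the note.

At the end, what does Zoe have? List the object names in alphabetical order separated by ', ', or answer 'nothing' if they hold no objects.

Answer: nothing

Derivation:
Tracking all object holders:
Start: lamp:Laura, note:Victor
Event 1 (give lamp: Laura -> Frank). State: lamp:Frank, note:Victor
Event 2 (give lamp: Frank -> Laura). State: lamp:Laura, note:Victor
Event 3 (give note: Victor -> Frank). State: lamp:Laura, note:Frank
Event 4 (swap lamp<->note: now lamp:Frank, note:Laura). State: lamp:Frank, note:Laura
Event 5 (swap lamp<->note: now lamp:Laura, note:Frank). State: lamp:Laura, note:Frank
Event 6 (swap lamp<->note: now lamp:Frank, note:Laura). State: lamp:Frank, note:Laura
Event 7 (swap lamp<->note: now lamp:Laura, note:Frank). State: lamp:Laura, note:Frank
Event 8 (swap lamp<->note: now lamp:Frank, note:Laura). State: lamp:Frank, note:Laura

Final state: lamp:Frank, note:Laura
Zoe holds: (nothing).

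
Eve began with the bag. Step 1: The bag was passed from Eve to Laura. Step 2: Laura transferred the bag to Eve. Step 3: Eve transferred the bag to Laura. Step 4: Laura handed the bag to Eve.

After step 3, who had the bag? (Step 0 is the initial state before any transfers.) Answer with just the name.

Answer: Laura

Derivation:
Tracking the bag holder through step 3:
After step 0 (start): Eve
After step 1: Laura
After step 2: Eve
After step 3: Laura

At step 3, the holder is Laura.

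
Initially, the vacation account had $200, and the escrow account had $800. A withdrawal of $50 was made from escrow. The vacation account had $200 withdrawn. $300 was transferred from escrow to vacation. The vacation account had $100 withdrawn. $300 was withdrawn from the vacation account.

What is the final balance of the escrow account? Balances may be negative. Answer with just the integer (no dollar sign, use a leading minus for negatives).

Tracking account balances step by step:
Start: vacation=200, escrow=800
Event 1 (withdraw 50 from escrow): escrow: 800 - 50 = 750. Balances: vacation=200, escrow=750
Event 2 (withdraw 200 from vacation): vacation: 200 - 200 = 0. Balances: vacation=0, escrow=750
Event 3 (transfer 300 escrow -> vacation): escrow: 750 - 300 = 450, vacation: 0 + 300 = 300. Balances: vacation=300, escrow=450
Event 4 (withdraw 100 from vacation): vacation: 300 - 100 = 200. Balances: vacation=200, escrow=450
Event 5 (withdraw 300 from vacation): vacation: 200 - 300 = -100. Balances: vacation=-100, escrow=450

Final balance of escrow: 450

Answer: 450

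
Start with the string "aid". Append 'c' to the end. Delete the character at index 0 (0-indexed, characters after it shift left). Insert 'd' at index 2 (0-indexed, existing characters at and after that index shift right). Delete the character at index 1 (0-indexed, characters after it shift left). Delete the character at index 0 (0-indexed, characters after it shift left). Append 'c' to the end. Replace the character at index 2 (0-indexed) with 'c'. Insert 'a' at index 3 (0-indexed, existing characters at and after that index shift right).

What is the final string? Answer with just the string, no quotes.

Applying each edit step by step:
Start: "aid"
Op 1 (append 'c'): "aid" -> "aidc"
Op 2 (delete idx 0 = 'a'): "aidc" -> "idc"
Op 3 (insert 'd' at idx 2): "idc" -> "iddc"
Op 4 (delete idx 1 = 'd'): "iddc" -> "idc"
Op 5 (delete idx 0 = 'i'): "idc" -> "dc"
Op 6 (append 'c'): "dc" -> "dcc"
Op 7 (replace idx 2: 'c' -> 'c'): "dcc" -> "dcc"
Op 8 (insert 'a' at idx 3): "dcc" -> "dcca"

Answer: dcca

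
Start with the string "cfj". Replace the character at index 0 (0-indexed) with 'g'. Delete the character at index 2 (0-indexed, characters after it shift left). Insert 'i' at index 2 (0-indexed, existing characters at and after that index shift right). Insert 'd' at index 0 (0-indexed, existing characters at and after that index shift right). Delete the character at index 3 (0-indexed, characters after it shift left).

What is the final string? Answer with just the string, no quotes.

Applying each edit step by step:
Start: "cfj"
Op 1 (replace idx 0: 'c' -> 'g'): "cfj" -> "gfj"
Op 2 (delete idx 2 = 'j'): "gfj" -> "gf"
Op 3 (insert 'i' at idx 2): "gf" -> "gfi"
Op 4 (insert 'd' at idx 0): "gfi" -> "dgfi"
Op 5 (delete idx 3 = 'i'): "dgfi" -> "dgf"

Answer: dgf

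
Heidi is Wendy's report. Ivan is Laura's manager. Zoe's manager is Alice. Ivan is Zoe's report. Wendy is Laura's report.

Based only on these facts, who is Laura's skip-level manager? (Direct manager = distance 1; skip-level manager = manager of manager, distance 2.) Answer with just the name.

Answer: Zoe

Derivation:
Reconstructing the manager chain from the given facts:
  Alice -> Zoe -> Ivan -> Laura -> Wendy -> Heidi
(each arrow means 'manager of the next')
Positions in the chain (0 = top):
  position of Alice: 0
  position of Zoe: 1
  position of Ivan: 2
  position of Laura: 3
  position of Wendy: 4
  position of Heidi: 5

Laura is at position 3; the skip-level manager is 2 steps up the chain, i.e. position 1: Zoe.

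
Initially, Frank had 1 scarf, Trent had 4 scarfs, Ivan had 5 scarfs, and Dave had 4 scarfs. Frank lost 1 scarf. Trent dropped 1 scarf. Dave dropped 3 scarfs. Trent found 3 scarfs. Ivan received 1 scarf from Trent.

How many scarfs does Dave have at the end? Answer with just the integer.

Answer: 1

Derivation:
Tracking counts step by step:
Start: Frank=1, Trent=4, Ivan=5, Dave=4
Event 1 (Frank -1): Frank: 1 -> 0. State: Frank=0, Trent=4, Ivan=5, Dave=4
Event 2 (Trent -1): Trent: 4 -> 3. State: Frank=0, Trent=3, Ivan=5, Dave=4
Event 3 (Dave -3): Dave: 4 -> 1. State: Frank=0, Trent=3, Ivan=5, Dave=1
Event 4 (Trent +3): Trent: 3 -> 6. State: Frank=0, Trent=6, Ivan=5, Dave=1
Event 5 (Trent -> Ivan, 1): Trent: 6 -> 5, Ivan: 5 -> 6. State: Frank=0, Trent=5, Ivan=6, Dave=1

Dave's final count: 1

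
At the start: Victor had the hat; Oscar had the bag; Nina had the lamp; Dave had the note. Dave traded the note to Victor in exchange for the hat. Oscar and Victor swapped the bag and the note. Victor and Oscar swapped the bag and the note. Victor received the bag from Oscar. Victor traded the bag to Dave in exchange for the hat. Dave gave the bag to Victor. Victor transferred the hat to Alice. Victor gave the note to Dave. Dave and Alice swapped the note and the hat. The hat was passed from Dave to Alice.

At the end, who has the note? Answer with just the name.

Tracking all object holders:
Start: hat:Victor, bag:Oscar, lamp:Nina, note:Dave
Event 1 (swap note<->hat: now note:Victor, hat:Dave). State: hat:Dave, bag:Oscar, lamp:Nina, note:Victor
Event 2 (swap bag<->note: now bag:Victor, note:Oscar). State: hat:Dave, bag:Victor, lamp:Nina, note:Oscar
Event 3 (swap bag<->note: now bag:Oscar, note:Victor). State: hat:Dave, bag:Oscar, lamp:Nina, note:Victor
Event 4 (give bag: Oscar -> Victor). State: hat:Dave, bag:Victor, lamp:Nina, note:Victor
Event 5 (swap bag<->hat: now bag:Dave, hat:Victor). State: hat:Victor, bag:Dave, lamp:Nina, note:Victor
Event 6 (give bag: Dave -> Victor). State: hat:Victor, bag:Victor, lamp:Nina, note:Victor
Event 7 (give hat: Victor -> Alice). State: hat:Alice, bag:Victor, lamp:Nina, note:Victor
Event 8 (give note: Victor -> Dave). State: hat:Alice, bag:Victor, lamp:Nina, note:Dave
Event 9 (swap note<->hat: now note:Alice, hat:Dave). State: hat:Dave, bag:Victor, lamp:Nina, note:Alice
Event 10 (give hat: Dave -> Alice). State: hat:Alice, bag:Victor, lamp:Nina, note:Alice

Final state: hat:Alice, bag:Victor, lamp:Nina, note:Alice
The note is held by Alice.

Answer: Alice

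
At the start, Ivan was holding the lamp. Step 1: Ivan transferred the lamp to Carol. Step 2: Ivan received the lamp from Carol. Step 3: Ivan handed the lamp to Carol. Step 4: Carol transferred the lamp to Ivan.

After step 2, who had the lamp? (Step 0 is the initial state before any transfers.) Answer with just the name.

Answer: Ivan

Derivation:
Tracking the lamp holder through step 2:
After step 0 (start): Ivan
After step 1: Carol
After step 2: Ivan

At step 2, the holder is Ivan.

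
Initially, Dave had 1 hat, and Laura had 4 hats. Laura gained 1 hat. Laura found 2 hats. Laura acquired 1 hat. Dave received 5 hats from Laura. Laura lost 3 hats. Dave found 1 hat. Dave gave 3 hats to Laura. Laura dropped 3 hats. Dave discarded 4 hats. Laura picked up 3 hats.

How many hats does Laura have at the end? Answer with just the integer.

Tracking counts step by step:
Start: Dave=1, Laura=4
Event 1 (Laura +1): Laura: 4 -> 5. State: Dave=1, Laura=5
Event 2 (Laura +2): Laura: 5 -> 7. State: Dave=1, Laura=7
Event 3 (Laura +1): Laura: 7 -> 8. State: Dave=1, Laura=8
Event 4 (Laura -> Dave, 5): Laura: 8 -> 3, Dave: 1 -> 6. State: Dave=6, Laura=3
Event 5 (Laura -3): Laura: 3 -> 0. State: Dave=6, Laura=0
Event 6 (Dave +1): Dave: 6 -> 7. State: Dave=7, Laura=0
Event 7 (Dave -> Laura, 3): Dave: 7 -> 4, Laura: 0 -> 3. State: Dave=4, Laura=3
Event 8 (Laura -3): Laura: 3 -> 0. State: Dave=4, Laura=0
Event 9 (Dave -4): Dave: 4 -> 0. State: Dave=0, Laura=0
Event 10 (Laura +3): Laura: 0 -> 3. State: Dave=0, Laura=3

Laura's final count: 3

Answer: 3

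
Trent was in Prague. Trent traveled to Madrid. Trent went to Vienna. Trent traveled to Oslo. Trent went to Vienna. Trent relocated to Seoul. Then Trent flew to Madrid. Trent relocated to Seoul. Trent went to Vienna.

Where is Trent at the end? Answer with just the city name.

Answer: Vienna

Derivation:
Tracking Trent's location:
Start: Trent is in Prague.
After move 1: Prague -> Madrid. Trent is in Madrid.
After move 2: Madrid -> Vienna. Trent is in Vienna.
After move 3: Vienna -> Oslo. Trent is in Oslo.
After move 4: Oslo -> Vienna. Trent is in Vienna.
After move 5: Vienna -> Seoul. Trent is in Seoul.
After move 6: Seoul -> Madrid. Trent is in Madrid.
After move 7: Madrid -> Seoul. Trent is in Seoul.
After move 8: Seoul -> Vienna. Trent is in Vienna.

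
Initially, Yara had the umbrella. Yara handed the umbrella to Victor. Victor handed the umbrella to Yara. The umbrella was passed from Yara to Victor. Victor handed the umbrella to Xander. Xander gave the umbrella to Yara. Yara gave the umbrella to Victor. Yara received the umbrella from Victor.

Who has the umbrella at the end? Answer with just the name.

Tracking the umbrella through each event:
Start: Yara has the umbrella.
After event 1: Victor has the umbrella.
After event 2: Yara has the umbrella.
After event 3: Victor has the umbrella.
After event 4: Xander has the umbrella.
After event 5: Yara has the umbrella.
After event 6: Victor has the umbrella.
After event 7: Yara has the umbrella.

Answer: Yara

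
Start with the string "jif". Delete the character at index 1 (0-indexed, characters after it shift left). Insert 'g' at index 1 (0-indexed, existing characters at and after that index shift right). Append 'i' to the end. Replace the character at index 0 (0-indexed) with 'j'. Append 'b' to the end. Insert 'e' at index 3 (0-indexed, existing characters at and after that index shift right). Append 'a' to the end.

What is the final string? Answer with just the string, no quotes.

Answer: jgfeiba

Derivation:
Applying each edit step by step:
Start: "jif"
Op 1 (delete idx 1 = 'i'): "jif" -> "jf"
Op 2 (insert 'g' at idx 1): "jf" -> "jgf"
Op 3 (append 'i'): "jgf" -> "jgfi"
Op 4 (replace idx 0: 'j' -> 'j'): "jgfi" -> "jgfi"
Op 5 (append 'b'): "jgfi" -> "jgfib"
Op 6 (insert 'e' at idx 3): "jgfib" -> "jgfeib"
Op 7 (append 'a'): "jgfeib" -> "jgfeiba"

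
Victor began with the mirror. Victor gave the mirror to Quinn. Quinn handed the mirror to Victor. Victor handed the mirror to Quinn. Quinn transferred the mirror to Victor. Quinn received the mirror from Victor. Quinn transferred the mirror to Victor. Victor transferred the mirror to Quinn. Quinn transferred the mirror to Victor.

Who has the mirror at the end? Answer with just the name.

Tracking the mirror through each event:
Start: Victor has the mirror.
After event 1: Quinn has the mirror.
After event 2: Victor has the mirror.
After event 3: Quinn has the mirror.
After event 4: Victor has the mirror.
After event 5: Quinn has the mirror.
After event 6: Victor has the mirror.
After event 7: Quinn has the mirror.
After event 8: Victor has the mirror.

Answer: Victor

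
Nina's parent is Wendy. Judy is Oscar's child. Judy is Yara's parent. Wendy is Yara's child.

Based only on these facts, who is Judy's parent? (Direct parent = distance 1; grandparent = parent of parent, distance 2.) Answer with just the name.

Answer: Oscar

Derivation:
Reconstructing the parent chain from the given facts:
  Oscar -> Judy -> Yara -> Wendy -> Nina
(each arrow means 'parent of the next')
Positions in the chain (0 = top):
  position of Oscar: 0
  position of Judy: 1
  position of Yara: 2
  position of Wendy: 3
  position of Nina: 4

Judy is at position 1; the parent is 1 step up the chain, i.e. position 0: Oscar.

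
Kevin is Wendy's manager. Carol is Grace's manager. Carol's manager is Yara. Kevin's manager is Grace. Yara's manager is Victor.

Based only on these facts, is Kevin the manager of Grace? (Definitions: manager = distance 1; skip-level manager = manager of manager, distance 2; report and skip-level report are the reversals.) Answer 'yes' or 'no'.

Reconstructing the manager chain from the given facts:
  Victor -> Yara -> Carol -> Grace -> Kevin -> Wendy
(each arrow means 'manager of the next')
Positions in the chain (0 = top):
  position of Victor: 0
  position of Yara: 1
  position of Carol: 2
  position of Grace: 3
  position of Kevin: 4
  position of Wendy: 5

Kevin is at position 4, Grace is at position 3; signed distance (j - i) = -1.
'manager' requires j - i = 1. Actual distance is -1, so the relation does NOT hold.

Answer: no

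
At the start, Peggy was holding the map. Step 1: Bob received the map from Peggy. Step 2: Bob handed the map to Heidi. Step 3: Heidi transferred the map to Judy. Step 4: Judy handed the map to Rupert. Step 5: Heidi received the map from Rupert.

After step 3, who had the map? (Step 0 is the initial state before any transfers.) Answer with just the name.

Answer: Judy

Derivation:
Tracking the map holder through step 3:
After step 0 (start): Peggy
After step 1: Bob
After step 2: Heidi
After step 3: Judy

At step 3, the holder is Judy.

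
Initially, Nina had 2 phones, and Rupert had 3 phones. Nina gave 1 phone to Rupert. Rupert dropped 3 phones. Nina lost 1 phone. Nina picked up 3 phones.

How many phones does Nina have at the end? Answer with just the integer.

Tracking counts step by step:
Start: Nina=2, Rupert=3
Event 1 (Nina -> Rupert, 1): Nina: 2 -> 1, Rupert: 3 -> 4. State: Nina=1, Rupert=4
Event 2 (Rupert -3): Rupert: 4 -> 1. State: Nina=1, Rupert=1
Event 3 (Nina -1): Nina: 1 -> 0. State: Nina=0, Rupert=1
Event 4 (Nina +3): Nina: 0 -> 3. State: Nina=3, Rupert=1

Nina's final count: 3

Answer: 3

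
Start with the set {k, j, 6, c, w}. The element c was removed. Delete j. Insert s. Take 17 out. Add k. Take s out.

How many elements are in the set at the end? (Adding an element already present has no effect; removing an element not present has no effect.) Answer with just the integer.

Answer: 3

Derivation:
Tracking the set through each operation:
Start: {6, c, j, k, w}
Event 1 (remove c): removed. Set: {6, j, k, w}
Event 2 (remove j): removed. Set: {6, k, w}
Event 3 (add s): added. Set: {6, k, s, w}
Event 4 (remove 17): not present, no change. Set: {6, k, s, w}
Event 5 (add k): already present, no change. Set: {6, k, s, w}
Event 6 (remove s): removed. Set: {6, k, w}

Final set: {6, k, w} (size 3)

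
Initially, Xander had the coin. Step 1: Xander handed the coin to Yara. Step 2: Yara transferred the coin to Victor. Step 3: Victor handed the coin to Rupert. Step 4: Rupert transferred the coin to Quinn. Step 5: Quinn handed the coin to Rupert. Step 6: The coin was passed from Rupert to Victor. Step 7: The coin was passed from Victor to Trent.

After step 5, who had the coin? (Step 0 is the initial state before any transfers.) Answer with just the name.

Tracking the coin holder through step 5:
After step 0 (start): Xander
After step 1: Yara
After step 2: Victor
After step 3: Rupert
After step 4: Quinn
After step 5: Rupert

At step 5, the holder is Rupert.

Answer: Rupert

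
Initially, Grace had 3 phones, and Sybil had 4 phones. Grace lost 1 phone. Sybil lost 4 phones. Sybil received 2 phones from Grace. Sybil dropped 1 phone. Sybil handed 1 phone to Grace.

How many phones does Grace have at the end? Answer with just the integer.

Answer: 1

Derivation:
Tracking counts step by step:
Start: Grace=3, Sybil=4
Event 1 (Grace -1): Grace: 3 -> 2. State: Grace=2, Sybil=4
Event 2 (Sybil -4): Sybil: 4 -> 0. State: Grace=2, Sybil=0
Event 3 (Grace -> Sybil, 2): Grace: 2 -> 0, Sybil: 0 -> 2. State: Grace=0, Sybil=2
Event 4 (Sybil -1): Sybil: 2 -> 1. State: Grace=0, Sybil=1
Event 5 (Sybil -> Grace, 1): Sybil: 1 -> 0, Grace: 0 -> 1. State: Grace=1, Sybil=0

Grace's final count: 1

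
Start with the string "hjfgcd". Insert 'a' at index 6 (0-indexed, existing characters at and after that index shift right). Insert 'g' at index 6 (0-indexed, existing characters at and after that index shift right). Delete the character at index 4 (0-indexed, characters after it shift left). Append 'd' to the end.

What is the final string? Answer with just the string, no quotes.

Answer: hjfgdgad

Derivation:
Applying each edit step by step:
Start: "hjfgcd"
Op 1 (insert 'a' at idx 6): "hjfgcd" -> "hjfgcda"
Op 2 (insert 'g' at idx 6): "hjfgcda" -> "hjfgcdga"
Op 3 (delete idx 4 = 'c'): "hjfgcdga" -> "hjfgdga"
Op 4 (append 'd'): "hjfgdga" -> "hjfgdgad"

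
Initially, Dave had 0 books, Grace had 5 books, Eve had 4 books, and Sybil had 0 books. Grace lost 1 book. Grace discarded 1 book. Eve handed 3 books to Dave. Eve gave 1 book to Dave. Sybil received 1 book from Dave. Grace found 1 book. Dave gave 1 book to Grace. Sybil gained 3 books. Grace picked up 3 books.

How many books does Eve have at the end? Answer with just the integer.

Answer: 0

Derivation:
Tracking counts step by step:
Start: Dave=0, Grace=5, Eve=4, Sybil=0
Event 1 (Grace -1): Grace: 5 -> 4. State: Dave=0, Grace=4, Eve=4, Sybil=0
Event 2 (Grace -1): Grace: 4 -> 3. State: Dave=0, Grace=3, Eve=4, Sybil=0
Event 3 (Eve -> Dave, 3): Eve: 4 -> 1, Dave: 0 -> 3. State: Dave=3, Grace=3, Eve=1, Sybil=0
Event 4 (Eve -> Dave, 1): Eve: 1 -> 0, Dave: 3 -> 4. State: Dave=4, Grace=3, Eve=0, Sybil=0
Event 5 (Dave -> Sybil, 1): Dave: 4 -> 3, Sybil: 0 -> 1. State: Dave=3, Grace=3, Eve=0, Sybil=1
Event 6 (Grace +1): Grace: 3 -> 4. State: Dave=3, Grace=4, Eve=0, Sybil=1
Event 7 (Dave -> Grace, 1): Dave: 3 -> 2, Grace: 4 -> 5. State: Dave=2, Grace=5, Eve=0, Sybil=1
Event 8 (Sybil +3): Sybil: 1 -> 4. State: Dave=2, Grace=5, Eve=0, Sybil=4
Event 9 (Grace +3): Grace: 5 -> 8. State: Dave=2, Grace=8, Eve=0, Sybil=4

Eve's final count: 0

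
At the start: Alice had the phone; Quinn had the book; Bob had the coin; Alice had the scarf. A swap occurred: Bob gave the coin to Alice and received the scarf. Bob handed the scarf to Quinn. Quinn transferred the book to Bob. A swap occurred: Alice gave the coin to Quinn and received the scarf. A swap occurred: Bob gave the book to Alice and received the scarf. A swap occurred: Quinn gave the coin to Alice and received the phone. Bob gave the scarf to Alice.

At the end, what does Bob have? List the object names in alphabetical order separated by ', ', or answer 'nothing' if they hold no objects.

Answer: nothing

Derivation:
Tracking all object holders:
Start: phone:Alice, book:Quinn, coin:Bob, scarf:Alice
Event 1 (swap coin<->scarf: now coin:Alice, scarf:Bob). State: phone:Alice, book:Quinn, coin:Alice, scarf:Bob
Event 2 (give scarf: Bob -> Quinn). State: phone:Alice, book:Quinn, coin:Alice, scarf:Quinn
Event 3 (give book: Quinn -> Bob). State: phone:Alice, book:Bob, coin:Alice, scarf:Quinn
Event 4 (swap coin<->scarf: now coin:Quinn, scarf:Alice). State: phone:Alice, book:Bob, coin:Quinn, scarf:Alice
Event 5 (swap book<->scarf: now book:Alice, scarf:Bob). State: phone:Alice, book:Alice, coin:Quinn, scarf:Bob
Event 6 (swap coin<->phone: now coin:Alice, phone:Quinn). State: phone:Quinn, book:Alice, coin:Alice, scarf:Bob
Event 7 (give scarf: Bob -> Alice). State: phone:Quinn, book:Alice, coin:Alice, scarf:Alice

Final state: phone:Quinn, book:Alice, coin:Alice, scarf:Alice
Bob holds: (nothing).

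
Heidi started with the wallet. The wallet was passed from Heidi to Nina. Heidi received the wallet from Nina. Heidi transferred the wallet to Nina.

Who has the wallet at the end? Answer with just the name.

Answer: Nina

Derivation:
Tracking the wallet through each event:
Start: Heidi has the wallet.
After event 1: Nina has the wallet.
After event 2: Heidi has the wallet.
After event 3: Nina has the wallet.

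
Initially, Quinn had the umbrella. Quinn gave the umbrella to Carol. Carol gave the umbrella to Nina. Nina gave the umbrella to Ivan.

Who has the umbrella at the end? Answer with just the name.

Tracking the umbrella through each event:
Start: Quinn has the umbrella.
After event 1: Carol has the umbrella.
After event 2: Nina has the umbrella.
After event 3: Ivan has the umbrella.

Answer: Ivan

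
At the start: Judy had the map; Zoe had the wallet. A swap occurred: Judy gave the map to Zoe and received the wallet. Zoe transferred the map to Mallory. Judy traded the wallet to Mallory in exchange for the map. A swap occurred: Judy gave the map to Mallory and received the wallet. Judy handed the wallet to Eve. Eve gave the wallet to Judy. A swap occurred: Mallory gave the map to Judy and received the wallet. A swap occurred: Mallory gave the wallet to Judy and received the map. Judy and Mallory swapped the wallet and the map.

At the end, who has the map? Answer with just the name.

Answer: Judy

Derivation:
Tracking all object holders:
Start: map:Judy, wallet:Zoe
Event 1 (swap map<->wallet: now map:Zoe, wallet:Judy). State: map:Zoe, wallet:Judy
Event 2 (give map: Zoe -> Mallory). State: map:Mallory, wallet:Judy
Event 3 (swap wallet<->map: now wallet:Mallory, map:Judy). State: map:Judy, wallet:Mallory
Event 4 (swap map<->wallet: now map:Mallory, wallet:Judy). State: map:Mallory, wallet:Judy
Event 5 (give wallet: Judy -> Eve). State: map:Mallory, wallet:Eve
Event 6 (give wallet: Eve -> Judy). State: map:Mallory, wallet:Judy
Event 7 (swap map<->wallet: now map:Judy, wallet:Mallory). State: map:Judy, wallet:Mallory
Event 8 (swap wallet<->map: now wallet:Judy, map:Mallory). State: map:Mallory, wallet:Judy
Event 9 (swap wallet<->map: now wallet:Mallory, map:Judy). State: map:Judy, wallet:Mallory

Final state: map:Judy, wallet:Mallory
The map is held by Judy.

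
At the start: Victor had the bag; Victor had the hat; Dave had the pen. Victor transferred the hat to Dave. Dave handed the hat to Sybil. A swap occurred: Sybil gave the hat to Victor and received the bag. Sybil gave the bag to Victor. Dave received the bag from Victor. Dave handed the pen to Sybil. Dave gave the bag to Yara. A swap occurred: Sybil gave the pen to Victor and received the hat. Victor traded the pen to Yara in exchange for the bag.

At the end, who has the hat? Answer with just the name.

Tracking all object holders:
Start: bag:Victor, hat:Victor, pen:Dave
Event 1 (give hat: Victor -> Dave). State: bag:Victor, hat:Dave, pen:Dave
Event 2 (give hat: Dave -> Sybil). State: bag:Victor, hat:Sybil, pen:Dave
Event 3 (swap hat<->bag: now hat:Victor, bag:Sybil). State: bag:Sybil, hat:Victor, pen:Dave
Event 4 (give bag: Sybil -> Victor). State: bag:Victor, hat:Victor, pen:Dave
Event 5 (give bag: Victor -> Dave). State: bag:Dave, hat:Victor, pen:Dave
Event 6 (give pen: Dave -> Sybil). State: bag:Dave, hat:Victor, pen:Sybil
Event 7 (give bag: Dave -> Yara). State: bag:Yara, hat:Victor, pen:Sybil
Event 8 (swap pen<->hat: now pen:Victor, hat:Sybil). State: bag:Yara, hat:Sybil, pen:Victor
Event 9 (swap pen<->bag: now pen:Yara, bag:Victor). State: bag:Victor, hat:Sybil, pen:Yara

Final state: bag:Victor, hat:Sybil, pen:Yara
The hat is held by Sybil.

Answer: Sybil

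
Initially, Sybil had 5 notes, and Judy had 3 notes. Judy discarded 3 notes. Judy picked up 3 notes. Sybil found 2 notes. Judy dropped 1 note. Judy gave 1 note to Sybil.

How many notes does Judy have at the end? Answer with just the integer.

Answer: 1

Derivation:
Tracking counts step by step:
Start: Sybil=5, Judy=3
Event 1 (Judy -3): Judy: 3 -> 0. State: Sybil=5, Judy=0
Event 2 (Judy +3): Judy: 0 -> 3. State: Sybil=5, Judy=3
Event 3 (Sybil +2): Sybil: 5 -> 7. State: Sybil=7, Judy=3
Event 4 (Judy -1): Judy: 3 -> 2. State: Sybil=7, Judy=2
Event 5 (Judy -> Sybil, 1): Judy: 2 -> 1, Sybil: 7 -> 8. State: Sybil=8, Judy=1

Judy's final count: 1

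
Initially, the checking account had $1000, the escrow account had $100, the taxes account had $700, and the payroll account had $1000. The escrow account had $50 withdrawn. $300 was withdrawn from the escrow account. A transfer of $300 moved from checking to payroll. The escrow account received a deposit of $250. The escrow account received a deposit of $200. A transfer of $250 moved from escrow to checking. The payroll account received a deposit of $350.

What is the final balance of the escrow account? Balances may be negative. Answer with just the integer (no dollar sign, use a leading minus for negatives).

Tracking account balances step by step:
Start: checking=1000, escrow=100, taxes=700, payroll=1000
Event 1 (withdraw 50 from escrow): escrow: 100 - 50 = 50. Balances: checking=1000, escrow=50, taxes=700, payroll=1000
Event 2 (withdraw 300 from escrow): escrow: 50 - 300 = -250. Balances: checking=1000, escrow=-250, taxes=700, payroll=1000
Event 3 (transfer 300 checking -> payroll): checking: 1000 - 300 = 700, payroll: 1000 + 300 = 1300. Balances: checking=700, escrow=-250, taxes=700, payroll=1300
Event 4 (deposit 250 to escrow): escrow: -250 + 250 = 0. Balances: checking=700, escrow=0, taxes=700, payroll=1300
Event 5 (deposit 200 to escrow): escrow: 0 + 200 = 200. Balances: checking=700, escrow=200, taxes=700, payroll=1300
Event 6 (transfer 250 escrow -> checking): escrow: 200 - 250 = -50, checking: 700 + 250 = 950. Balances: checking=950, escrow=-50, taxes=700, payroll=1300
Event 7 (deposit 350 to payroll): payroll: 1300 + 350 = 1650. Balances: checking=950, escrow=-50, taxes=700, payroll=1650

Final balance of escrow: -50

Answer: -50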